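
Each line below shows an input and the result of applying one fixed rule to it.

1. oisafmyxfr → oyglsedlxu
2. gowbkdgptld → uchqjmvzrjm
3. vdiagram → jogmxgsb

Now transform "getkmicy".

What's happening: move the first character to the end, then shift every letter 6 places forward in the alphabet (wrapping around).
"getkmicy" → "etkmicyg" → "kzqsoiem".

kzqsoiem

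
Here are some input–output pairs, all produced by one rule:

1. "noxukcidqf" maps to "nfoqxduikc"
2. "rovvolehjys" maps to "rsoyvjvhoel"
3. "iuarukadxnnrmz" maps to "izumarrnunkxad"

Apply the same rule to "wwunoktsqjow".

Looking at the pairs, the operation is to take characters alternately from the front and the back (1st, last, 2nd, 2nd-last, ...).
Doing the same to "wwunoktsqjow": "wwwoujnqoskt".

wwwoujnqoskt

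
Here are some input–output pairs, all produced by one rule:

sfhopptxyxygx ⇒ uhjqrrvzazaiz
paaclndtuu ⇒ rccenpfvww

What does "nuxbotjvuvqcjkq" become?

The transformation: shift every letter 2 places forward in the alphabet (wrapping around).
So "nuxbotjvuvqcjkq" becomes "pwzdqvlxwxselms".

pwzdqvlxwxselms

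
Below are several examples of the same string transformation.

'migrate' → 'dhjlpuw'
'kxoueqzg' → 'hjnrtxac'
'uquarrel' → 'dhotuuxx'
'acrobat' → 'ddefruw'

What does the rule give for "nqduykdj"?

The pattern: sort the characters into alphabetical order, then shift every letter 3 places forward in the alphabet (wrapping around).
Working it through for "nqduykdj": intermediate "ddjknquy", final "ggmnqtxb".
(Check on "migrate": → "aegimrt" → "dhjlpuw" ✓)

ggmnqtxb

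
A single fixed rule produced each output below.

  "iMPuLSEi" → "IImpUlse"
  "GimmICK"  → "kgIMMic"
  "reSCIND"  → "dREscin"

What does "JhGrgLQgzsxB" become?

bjHgRGlqGZSX

The rule is to move the last character to the front, then flip the case of every letter.
Working it through for "JhGrgLQgzsxB": intermediate "BJhGrgLQgzsx", final "bjHgRGlqGZSX".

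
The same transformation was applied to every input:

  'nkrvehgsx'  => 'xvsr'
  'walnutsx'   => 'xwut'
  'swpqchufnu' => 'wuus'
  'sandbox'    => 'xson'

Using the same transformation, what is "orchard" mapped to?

rroh

The rule is to sort the characters into reverse alphabetical order, then keep only the first 4 characters.
"orchard" → "rrohdca" → "rroh".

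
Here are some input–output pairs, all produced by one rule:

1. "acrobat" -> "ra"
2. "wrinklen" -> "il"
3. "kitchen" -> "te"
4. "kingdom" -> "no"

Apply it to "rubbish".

What's happening: keep one character in every 3, starting at position 3 (positions 3rd, 6th, 9th, ...).
Doing the same to "rubbish": "bs".

bs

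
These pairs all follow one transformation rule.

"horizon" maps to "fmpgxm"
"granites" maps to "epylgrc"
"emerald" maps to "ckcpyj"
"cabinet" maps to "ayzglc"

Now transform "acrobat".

In each case the input is transformed by: shift every letter 2 places backward in the alphabet (wrapping around), then delete the last character.
Working it through for "acrobat": intermediate "yapmzyr", final "yapmzy".
(Check on "horizon": → "fmpgxml" → "fmpgxm" ✓)

yapmzy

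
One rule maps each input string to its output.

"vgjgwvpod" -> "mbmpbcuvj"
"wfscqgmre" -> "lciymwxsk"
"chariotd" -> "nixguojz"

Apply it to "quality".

awrgzoe

Looking at the pairs, the operation is to swap each adjacent pair of characters (1↔2, 3↔4, ...), then shift every letter 6 places forward in the alphabet (wrapping around).
Starting from "quality": after the first operation, "uqlatiy"; after the second, "awrgzoe".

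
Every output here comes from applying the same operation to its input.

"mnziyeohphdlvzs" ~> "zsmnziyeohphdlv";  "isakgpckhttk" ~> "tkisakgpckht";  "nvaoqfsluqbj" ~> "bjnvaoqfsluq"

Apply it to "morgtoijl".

The pattern: move the last 2 characters to the front (rotate right by 2).
"morgtoijl" → "jlmorgtoi".

jlmorgtoi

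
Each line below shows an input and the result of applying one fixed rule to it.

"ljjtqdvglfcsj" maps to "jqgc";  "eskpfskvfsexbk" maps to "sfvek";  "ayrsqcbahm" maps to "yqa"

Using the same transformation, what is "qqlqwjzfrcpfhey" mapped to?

qwfpe

Each output is the input with this applied: keep one character in every 3, starting at position 2 (positions 2nd, 5th, 8th, ...).
So "qqlqwjzfrcpfhey" becomes "qwfpe".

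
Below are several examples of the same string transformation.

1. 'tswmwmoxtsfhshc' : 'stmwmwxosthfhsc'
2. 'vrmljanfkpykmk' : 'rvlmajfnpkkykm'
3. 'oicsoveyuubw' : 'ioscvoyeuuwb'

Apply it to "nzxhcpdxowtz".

Rule — swap each adjacent pair of characters (1↔2, 3↔4, ...).
Doing the same to "nzxhcpdxowtz": "znhxpcxdwozt".

znhxpcxdwozt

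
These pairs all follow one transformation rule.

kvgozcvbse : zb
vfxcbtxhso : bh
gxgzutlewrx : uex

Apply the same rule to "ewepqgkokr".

qo

In each case the input is transformed by: delete the first 3 characters, then keep one character in every 3, starting at position 2 (positions 2nd, 5th, 8th, ...).
Working it through for "ewepqgkokr": intermediate "pqgkokr", final "qo".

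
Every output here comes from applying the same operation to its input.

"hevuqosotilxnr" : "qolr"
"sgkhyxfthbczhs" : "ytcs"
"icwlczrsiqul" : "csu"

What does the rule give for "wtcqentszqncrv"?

Each output is the input with this applied: delete the first 3 characters, then keep one character in every 3, starting at position 2 (positions 2nd, 5th, 8th, ...).
"wtcqentszqncrv" → "qentszqncrv" → "esnv".
(Check on "sgkhyxfthbczhs": → "hyxfthbczhs" → "ytcs" ✓)

esnv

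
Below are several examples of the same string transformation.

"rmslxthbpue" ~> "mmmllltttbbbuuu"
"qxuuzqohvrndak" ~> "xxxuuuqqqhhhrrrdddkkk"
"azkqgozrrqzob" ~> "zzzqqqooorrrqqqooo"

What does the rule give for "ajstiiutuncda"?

What's happening: keep every other character starting from the second (positions 2nd, 4th, 6th, ...), then repeat every character 3 times.
Starting from "ajstiiutuncda": after the first operation, "jtitnd"; after the second, "jjjtttiiitttnnnddd".
(Check on "azkqgozrrqzob": → "zqorqo" → "zzzqqqooorrrqqqooo" ✓)

jjjtttiiitttnnnddd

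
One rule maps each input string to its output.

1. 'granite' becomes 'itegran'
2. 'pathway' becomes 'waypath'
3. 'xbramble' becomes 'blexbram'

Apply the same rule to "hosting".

inghost

Looking at the pairs, the operation is to move the last 3 characters to the front (rotate right by 3).
For "hosting" the result is "inghost".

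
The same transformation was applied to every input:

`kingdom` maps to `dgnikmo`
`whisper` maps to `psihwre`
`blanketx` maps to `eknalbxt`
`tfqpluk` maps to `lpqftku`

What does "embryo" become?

rbmeoy

Looking at the pairs, the operation is to reverse the string, then move the first 2 characters to the end (rotate left by 2).
Applying that to "embryo" gives "rbmeoy".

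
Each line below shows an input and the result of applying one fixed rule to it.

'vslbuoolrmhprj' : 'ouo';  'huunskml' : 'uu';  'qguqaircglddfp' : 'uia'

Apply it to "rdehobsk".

The transformation: swap each adjacent pair of characters (1↔2, 3↔4, ...), then keep only the vowels.
For "rdehobsk", step one produces "drheboks"; step two turns that into "eo".

eo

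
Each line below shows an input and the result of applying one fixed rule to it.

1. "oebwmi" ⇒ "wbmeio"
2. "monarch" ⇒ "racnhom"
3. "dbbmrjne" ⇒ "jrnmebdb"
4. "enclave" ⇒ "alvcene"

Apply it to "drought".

In each case the input is transformed by: move the last 3 characters to the front (rotate right by 3), then take characters alternately from the front and the back (1st, last, 2nd, 2nd-last, ...).
For "drought", step one produces "ghtdrou"; step two turns that into "guhotrd".
(Check on "enclave": → "aveencl" → "alvcene" ✓)

guhotrd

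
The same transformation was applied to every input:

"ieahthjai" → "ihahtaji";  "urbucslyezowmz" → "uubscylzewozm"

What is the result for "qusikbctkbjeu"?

qisbktcbkeju

Rule — swap each adjacent pair of characters (1↔2, 3↔4, ...), then delete the first character.
Working it through for "qusikbctkbjeu": intermediate "uqisbktcbkeju", final "qisbktcbkeju".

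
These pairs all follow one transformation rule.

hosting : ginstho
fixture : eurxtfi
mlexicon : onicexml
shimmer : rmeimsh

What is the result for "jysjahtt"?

In each case the input is transformed by: swap each adjacent pair of characters (1↔2, 3↔4, ...), then reverse the string.
On "jysjahtt": the first step gives "yjjshatt", and the second then gives "ttahsjjy".

ttahsjjy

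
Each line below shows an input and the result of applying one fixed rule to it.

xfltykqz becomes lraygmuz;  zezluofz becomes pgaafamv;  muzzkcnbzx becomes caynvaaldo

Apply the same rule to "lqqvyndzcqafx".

bgymrrwzoeadr

Rule — shift every letter 1 place forward in the alphabet (wrapping around), then move the last 3 characters to the front (rotate right by 3).
Starting from "lqqvyndzcqafx": after the first operation, "mrrwzoeadrbgy"; after the second, "bgymrrwzoeadr".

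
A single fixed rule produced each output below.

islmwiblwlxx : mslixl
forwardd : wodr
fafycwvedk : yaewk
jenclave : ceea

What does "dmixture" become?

Rule — keep every other character starting from the second (positions 2nd, 4th, 6th, ...), then swap each adjacent pair of characters (1↔2, 3↔4, ...).
Starting from "dmixture": after the first operation, "mxue"; after the second, "xmeu".

xmeu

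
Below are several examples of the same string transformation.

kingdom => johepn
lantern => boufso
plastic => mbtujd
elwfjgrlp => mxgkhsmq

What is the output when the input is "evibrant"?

wjcsbou

The pattern: shift every letter 1 place forward in the alphabet (wrapping around), then delete the first character.
On "evibrant": the first step gives "fwjcsbou", and the second then gives "wjcsbou".
(Check on "elwfjgrlp": → "fmxgkhsmq" → "mxgkhsmq" ✓)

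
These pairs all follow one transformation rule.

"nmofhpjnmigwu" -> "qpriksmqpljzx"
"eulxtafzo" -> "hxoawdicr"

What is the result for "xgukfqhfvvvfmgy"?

The pattern: shift every letter 3 places forward in the alphabet (wrapping around).
For "xgukfqhfvvvfmgy" the result is "ajxnitkiyyyipjb".

ajxnitkiyyyipjb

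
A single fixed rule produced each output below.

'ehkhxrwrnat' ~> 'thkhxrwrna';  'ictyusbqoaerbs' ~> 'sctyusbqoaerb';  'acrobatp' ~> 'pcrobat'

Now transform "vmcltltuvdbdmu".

umcltltuvdbdm

The transformation: delete the first character, then move the last character to the front.
Applying that to "vmcltltuvdbdmu" gives "umcltltuvdbdm".
(Check on "acrobatp": → "crobatp" → "pcrobat" ✓)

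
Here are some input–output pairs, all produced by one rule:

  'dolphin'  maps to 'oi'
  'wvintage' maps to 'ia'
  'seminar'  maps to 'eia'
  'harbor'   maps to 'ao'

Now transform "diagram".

iaa

The rule is to delete the last character, then keep only the vowels.
Applying both steps to "diagram": "diagra", then "iaa".
(Check on "seminar": → "semina" → "eia" ✓)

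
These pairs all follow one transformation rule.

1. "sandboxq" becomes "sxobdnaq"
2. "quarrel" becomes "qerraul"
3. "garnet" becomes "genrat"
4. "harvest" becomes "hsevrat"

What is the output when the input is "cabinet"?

cenibat

In each case the input is transformed by: swap the first and last characters, then reverse the string.
For "cabinet", step one produces "tabinec"; step two turns that into "cenibat".
(Check on "quarrel": → "luarreq" → "qerraul" ✓)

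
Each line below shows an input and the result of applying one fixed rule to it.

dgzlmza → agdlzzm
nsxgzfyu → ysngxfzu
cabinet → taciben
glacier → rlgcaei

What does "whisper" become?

rhwsiep

Rule — swap each adjacent pair of characters (1↔2, 3↔4, ...), then move the last character to the front.
Applying both steps to "whisper": "hwsiepr", then "rhwsiep".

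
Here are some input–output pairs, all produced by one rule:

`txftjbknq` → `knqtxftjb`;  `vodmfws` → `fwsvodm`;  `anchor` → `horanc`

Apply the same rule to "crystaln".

alncryst

The rule is to move the last 3 characters to the front (rotate right by 3).
For "crystaln" the result is "alncryst".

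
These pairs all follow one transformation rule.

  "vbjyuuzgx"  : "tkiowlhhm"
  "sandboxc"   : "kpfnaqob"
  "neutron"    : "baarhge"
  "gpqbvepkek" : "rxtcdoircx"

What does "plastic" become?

In each case the input is transformed by: move the last 2 characters to the front (rotate right by 2), then shift every letter 13 places forward in the alphabet (wrapping around) — i.e. ROT13.
On "plastic" that produces "vpcynfg".

vpcynfg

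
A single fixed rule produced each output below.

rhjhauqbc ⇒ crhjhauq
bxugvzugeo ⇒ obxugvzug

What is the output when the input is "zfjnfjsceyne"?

ezfjnfjscey

The transformation: move the last 2 characters to the front (rotate right by 2), then delete the first character.
"zfjnfjsceyne" → "ezfjnfjscey".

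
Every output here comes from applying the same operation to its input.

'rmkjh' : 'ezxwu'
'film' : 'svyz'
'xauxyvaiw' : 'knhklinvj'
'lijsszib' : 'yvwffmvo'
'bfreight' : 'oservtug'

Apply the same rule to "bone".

obar

The pattern: shift every letter 13 places forward in the alphabet (wrapping around) — i.e. ROT13.
On "bone" that produces "obar".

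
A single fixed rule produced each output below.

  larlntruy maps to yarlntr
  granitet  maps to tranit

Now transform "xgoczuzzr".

rgoczuz

What's happening: swap the first and last characters, then delete the last 2 characters.
Working it through for "xgoczuzzr": intermediate "rgoczuzzx", final "rgoczuz".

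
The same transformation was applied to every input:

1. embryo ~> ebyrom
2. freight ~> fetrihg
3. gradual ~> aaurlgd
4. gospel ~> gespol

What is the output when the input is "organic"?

caronig

The pattern: sort the characters into reverse alphabetical order, then move the last 2 characters to the front (rotate right by 2).
For "organic" the result is "caronig".
(Check on "gradual": → "urlgdaa" → "aaurlgd" ✓)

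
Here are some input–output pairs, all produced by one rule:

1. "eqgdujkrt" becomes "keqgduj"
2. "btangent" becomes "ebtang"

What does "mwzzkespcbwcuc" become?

cmwzzkespcbw

The rule is to delete the last 2 characters, then move the last character to the front.
Starting from "mwzzkespcbwcuc": after the first operation, "mwzzkespcbwc"; after the second, "cmwzzkespcbw".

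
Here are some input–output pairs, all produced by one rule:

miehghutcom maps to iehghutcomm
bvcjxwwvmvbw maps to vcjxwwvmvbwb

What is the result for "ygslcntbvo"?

Looking at the pairs, the operation is to move the first character to the end.
Doing the same to "ygslcntbvo": "gslcntbvoy".

gslcntbvoy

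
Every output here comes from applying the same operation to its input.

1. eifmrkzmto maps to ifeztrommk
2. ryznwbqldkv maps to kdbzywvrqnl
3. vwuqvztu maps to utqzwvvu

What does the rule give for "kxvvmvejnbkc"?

What's happening: sort the characters into reverse alphabetical order, then move the last 3 characters to the front (rotate right by 3).
Starting from "kxvvmvejnbkc": after the first operation, "xvvvnmkkjecb"; after the second, "ecbxvvvnmkkj".

ecbxvvvnmkkj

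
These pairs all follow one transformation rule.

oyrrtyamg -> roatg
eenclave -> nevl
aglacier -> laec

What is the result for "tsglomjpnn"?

Each output is the input with this applied: keep every other character starting from the first (positions 1st, 3rd, 5th, ...), then swap each adjacent pair of characters (1↔2, 3↔4, ...).
"tsglomjpnn" → "tgojn" → "gtjon".

gtjon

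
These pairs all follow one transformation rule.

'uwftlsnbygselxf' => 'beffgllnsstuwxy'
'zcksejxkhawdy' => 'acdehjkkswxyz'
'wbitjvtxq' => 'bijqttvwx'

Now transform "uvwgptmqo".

In each case the input is transformed by: sort the characters into alphabetical order.
For "uvwgptmqo" the result is "gmopqtuvw".

gmopqtuvw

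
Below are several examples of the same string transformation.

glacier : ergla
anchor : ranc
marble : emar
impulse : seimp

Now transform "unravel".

In each case the input is transformed by: move the first 3 characters to the end (rotate left by 3), then delete the first 2 characters.
Starting from "unravel": after the first operation, "avelunr"; after the second, "elunr".

elunr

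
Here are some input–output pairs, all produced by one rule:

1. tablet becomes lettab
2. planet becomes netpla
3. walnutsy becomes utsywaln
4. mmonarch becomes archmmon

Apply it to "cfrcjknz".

jknzcfrc

The transformation: swap the front and back halves of the string.
Applying that to "cfrcjknz" gives "jknzcfrc".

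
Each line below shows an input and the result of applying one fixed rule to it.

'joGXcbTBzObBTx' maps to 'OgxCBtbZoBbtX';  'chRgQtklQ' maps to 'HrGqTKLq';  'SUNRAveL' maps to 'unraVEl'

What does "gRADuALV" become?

radUalv

The rule is to flip the case of every letter, then delete the first character.
"gRADuALV" → "GradUalv" → "radUalv".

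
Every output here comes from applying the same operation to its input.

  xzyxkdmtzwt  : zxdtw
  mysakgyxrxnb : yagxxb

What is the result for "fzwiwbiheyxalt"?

The transformation: keep every other character starting from the second (positions 2nd, 4th, 6th, ...).
On "fzwiwbiheyxalt" that produces "zibhyat".

zibhyat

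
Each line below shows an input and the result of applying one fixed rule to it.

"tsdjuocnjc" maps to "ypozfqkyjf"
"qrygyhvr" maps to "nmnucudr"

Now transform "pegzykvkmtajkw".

The transformation: shift every letter 4 places backward in the alphabet (wrapping around), then move the last character to the front.
For "pegzykvkmtajkw", step one produces "lacvugrgipwfgs"; step two turns that into "slacvugrgipwfg".
(Check on "tsdjuocnjc": → "pozfqkyjfy" → "ypozfqkyjf" ✓)

slacvugrgipwfg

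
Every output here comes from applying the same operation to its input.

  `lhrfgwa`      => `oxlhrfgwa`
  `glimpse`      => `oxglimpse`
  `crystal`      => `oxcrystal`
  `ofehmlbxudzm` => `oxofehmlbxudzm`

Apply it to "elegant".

oxelegant

The transformation: prepend "ox".
So "elegant" becomes "oxelegant".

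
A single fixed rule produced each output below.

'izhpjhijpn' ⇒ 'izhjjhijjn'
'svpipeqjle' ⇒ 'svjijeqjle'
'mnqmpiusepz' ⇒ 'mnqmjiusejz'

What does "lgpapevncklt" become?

lgjajevncklt

Each output is the input with this applied: replace every "p" with "j".
Applying that to "lgpapevncklt" gives "lgjajevncklt".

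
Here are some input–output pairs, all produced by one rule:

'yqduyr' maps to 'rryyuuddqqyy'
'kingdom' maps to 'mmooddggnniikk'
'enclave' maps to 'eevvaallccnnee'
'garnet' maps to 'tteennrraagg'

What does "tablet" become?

What's happening: reverse the string, then double every character.
On "tablet" that produces "tteellbbaatt".

tteellbbaatt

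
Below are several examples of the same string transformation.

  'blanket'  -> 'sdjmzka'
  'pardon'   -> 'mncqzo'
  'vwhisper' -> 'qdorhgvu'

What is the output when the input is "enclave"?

duzkbmd

Each output is the input with this applied: reverse the string, then shift every letter 1 place backward in the alphabet (wrapping around).
Applying both steps to "enclave": "evalcne", then "duzkbmd".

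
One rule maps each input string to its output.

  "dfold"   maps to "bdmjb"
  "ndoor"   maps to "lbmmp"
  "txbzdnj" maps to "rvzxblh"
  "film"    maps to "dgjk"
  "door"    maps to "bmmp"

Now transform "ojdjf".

mhbhd

The rule is to shift every letter 2 places backward in the alphabet (wrapping around).
On "ojdjf" that produces "mhbhd".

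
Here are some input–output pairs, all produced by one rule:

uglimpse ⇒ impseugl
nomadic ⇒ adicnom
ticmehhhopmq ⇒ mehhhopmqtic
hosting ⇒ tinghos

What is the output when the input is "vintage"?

The pattern: move the first 3 characters to the end (rotate left by 3).
Applying that to "vintage" gives "tagevin".

tagevin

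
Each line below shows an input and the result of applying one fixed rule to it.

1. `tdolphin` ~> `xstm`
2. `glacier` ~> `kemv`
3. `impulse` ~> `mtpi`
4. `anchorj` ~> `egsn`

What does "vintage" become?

zrei

Rule — keep every other character starting from the first (positions 1st, 3rd, 5th, ...), then shift every letter 4 places forward in the alphabet (wrapping around).
Working it through for "vintage": intermediate "vnae", final "zrei".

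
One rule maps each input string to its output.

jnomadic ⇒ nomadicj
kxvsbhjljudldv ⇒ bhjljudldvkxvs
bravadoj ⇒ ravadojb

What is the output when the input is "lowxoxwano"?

wxoxwanolo

What's happening: swap the front and back halves of the string, then move the last 3 characters to the front (rotate right by 3).
Starting from "lowxoxwano": after the first operation, "xwanolowxo"; after the second, "wxoxwanolo".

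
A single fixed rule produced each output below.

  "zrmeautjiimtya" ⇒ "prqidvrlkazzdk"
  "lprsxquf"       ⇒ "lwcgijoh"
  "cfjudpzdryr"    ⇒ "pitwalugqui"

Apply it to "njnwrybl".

The pattern: move the last 2 characters to the front (rotate right by 2), then shift every letter 9 places backward in the alphabet (wrapping around).
"njnwrybl" → "blnjnwry" → "sceaenip".

sceaenip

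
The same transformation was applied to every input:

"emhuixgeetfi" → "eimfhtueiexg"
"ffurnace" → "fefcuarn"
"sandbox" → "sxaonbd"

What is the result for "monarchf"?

mfohncar

Looking at the pairs, the operation is to take characters alternately from the front and the back (1st, last, 2nd, 2nd-last, ...).
Applying that to "monarchf" gives "mfohncar".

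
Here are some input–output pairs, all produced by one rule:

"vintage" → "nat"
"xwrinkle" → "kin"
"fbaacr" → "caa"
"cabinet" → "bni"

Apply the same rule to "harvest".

The rule is to take characters alternately from the front and the back (1st, last, 2nd, 2nd-last, ...), then keep only the last 3 characters.
On "harvest": the first step gives "htasrev", and the second then gives "rev".
(Check on "xwrinkle": → "xewlrkin" → "kin" ✓)

rev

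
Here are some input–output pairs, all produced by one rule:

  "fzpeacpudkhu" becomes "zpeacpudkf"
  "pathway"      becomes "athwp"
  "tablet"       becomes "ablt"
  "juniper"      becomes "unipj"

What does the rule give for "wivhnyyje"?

What's happening: delete the last 2 characters, then move the first character to the end.
Starting from "wivhnyyje": after the first operation, "wivhnyy"; after the second, "ivhnyyw".
(Check on "juniper": → "junip" → "unipj" ✓)

ivhnyyw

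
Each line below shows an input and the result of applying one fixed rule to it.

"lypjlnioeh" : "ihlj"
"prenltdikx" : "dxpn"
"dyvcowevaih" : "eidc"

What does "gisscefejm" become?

What's happening: keep one character in every 3, starting at position 1 (positions 1st, 4th, 7th, ...), then swap the front and back halves of the string.
Starting from "gisscefejm": after the first operation, "gsfm"; after the second, "fmgs".

fmgs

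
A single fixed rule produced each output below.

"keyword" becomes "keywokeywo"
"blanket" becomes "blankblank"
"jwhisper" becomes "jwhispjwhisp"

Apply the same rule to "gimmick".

gimmigimmi

In each case the input is transformed by: delete the last 2 characters, then write the whole string twice.
Starting from "gimmick": after the first operation, "gimmi"; after the second, "gimmigimmi".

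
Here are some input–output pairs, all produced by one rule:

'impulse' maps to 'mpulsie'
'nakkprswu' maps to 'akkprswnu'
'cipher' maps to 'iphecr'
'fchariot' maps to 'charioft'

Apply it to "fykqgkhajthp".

What's happening: swap the first and last characters, then move the first character to the end.
For "fykqgkhajthp", step one produces "pykqgkhajthf"; step two turns that into "ykqgkhajthfp".

ykqgkhajthfp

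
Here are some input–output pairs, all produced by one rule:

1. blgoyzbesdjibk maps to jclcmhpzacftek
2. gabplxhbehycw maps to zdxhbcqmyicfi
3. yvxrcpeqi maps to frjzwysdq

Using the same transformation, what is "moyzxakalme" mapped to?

Each output is the input with this applied: shift every letter 1 place forward in the alphabet (wrapping around), then move the last 3 characters to the front (rotate right by 3).
Working it through for "moyzxakalme": intermediate "npzayblbmnf", final "mnfnpzayblb".

mnfnpzayblb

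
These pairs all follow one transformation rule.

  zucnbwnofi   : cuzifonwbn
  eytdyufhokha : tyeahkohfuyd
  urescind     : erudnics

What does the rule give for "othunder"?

Looking at the pairs, the operation is to reverse the string, then move the last 3 characters to the front (rotate right by 3).
"othunder" → "rednuhto" → "htorednu".

htorednu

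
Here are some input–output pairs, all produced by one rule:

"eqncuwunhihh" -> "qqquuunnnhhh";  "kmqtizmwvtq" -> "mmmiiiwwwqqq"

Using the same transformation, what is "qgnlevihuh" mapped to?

In each case the input is transformed by: keep one character in every 3, starting at position 2 (positions 2nd, 5th, 8th, ...), then repeat every character 3 times.
Starting from "qgnlevihuh": after the first operation, "geh"; after the second, "gggeeehhh".

gggeeehhh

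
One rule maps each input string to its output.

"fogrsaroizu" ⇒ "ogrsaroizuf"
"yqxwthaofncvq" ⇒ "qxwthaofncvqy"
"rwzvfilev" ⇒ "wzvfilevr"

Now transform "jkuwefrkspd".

The pattern: move the first character to the end.
For "jkuwefrkspd" the result is "kuwefrkspdj".

kuwefrkspdj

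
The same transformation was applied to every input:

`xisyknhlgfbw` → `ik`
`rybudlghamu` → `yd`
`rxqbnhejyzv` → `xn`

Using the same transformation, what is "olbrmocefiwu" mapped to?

lm

The pattern: keep one character in every 3, starting at position 2 (positions 2nd, 5th, 8th, ...), then keep only the first 2 characters.
On "olbrmocefiwu": the first step gives "lmew", and the second then gives "lm".
(Check on "rybudlghamu": → "ydhu" → "yd" ✓)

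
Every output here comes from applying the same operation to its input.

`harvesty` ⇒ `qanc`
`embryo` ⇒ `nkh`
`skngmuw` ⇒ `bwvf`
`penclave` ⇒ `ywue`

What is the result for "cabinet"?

lkwc

The transformation: keep every other character starting from the first (positions 1st, 3rd, 5th, ...), then shift every letter 9 places forward in the alphabet (wrapping around).
"cabinet" → "cbnt" → "lkwc".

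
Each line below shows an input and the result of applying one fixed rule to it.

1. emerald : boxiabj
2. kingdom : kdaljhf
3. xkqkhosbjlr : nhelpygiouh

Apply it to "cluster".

In each case the input is transformed by: move the first 2 characters to the end (rotate left by 2), then shift every letter 3 places backward in the alphabet (wrapping around).
Starting from "cluster": after the first operation, "ustercl"; after the second, "rpqbozi".

rpqbozi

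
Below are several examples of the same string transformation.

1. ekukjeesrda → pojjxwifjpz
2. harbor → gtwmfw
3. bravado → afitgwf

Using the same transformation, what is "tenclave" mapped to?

hqfajyjs

Each output is the input with this applied: move the first 3 characters to the end (rotate left by 3), then shift every letter 5 places forward in the alphabet (wrapping around).
Applying that to "tenclave" gives "hqfajyjs".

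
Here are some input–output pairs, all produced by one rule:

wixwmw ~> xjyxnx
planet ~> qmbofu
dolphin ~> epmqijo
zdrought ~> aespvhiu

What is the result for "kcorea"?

ldpsfb

The rule is to shift every letter 1 place forward in the alphabet (wrapping around).
On "kcorea" that produces "ldpsfb".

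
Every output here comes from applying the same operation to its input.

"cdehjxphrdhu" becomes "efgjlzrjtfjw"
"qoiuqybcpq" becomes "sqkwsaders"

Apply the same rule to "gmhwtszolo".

Rule — shift every letter 2 places forward in the alphabet (wrapping around).
"gmhwtszolo" → "iojyvubqnq".

iojyvubqnq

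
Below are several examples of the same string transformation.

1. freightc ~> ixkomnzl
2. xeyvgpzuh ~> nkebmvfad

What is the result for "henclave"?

What's happening: shift every letter 6 places forward in the alphabet (wrapping around), then swap the first and last characters.
"henclave" → "nktirgbk" → "kktirgbn".

kktirgbn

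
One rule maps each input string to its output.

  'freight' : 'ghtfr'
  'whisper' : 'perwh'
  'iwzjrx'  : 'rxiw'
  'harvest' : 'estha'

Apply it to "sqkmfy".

fysq

What's happening: move the first 2 characters to the end (rotate left by 2), then delete the first 2 characters.
On "sqkmfy" that produces "fysq".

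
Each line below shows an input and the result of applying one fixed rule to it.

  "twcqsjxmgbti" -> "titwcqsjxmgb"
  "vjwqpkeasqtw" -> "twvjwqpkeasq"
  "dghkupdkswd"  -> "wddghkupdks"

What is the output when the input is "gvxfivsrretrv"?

Rule — move the last 2 characters to the front (rotate right by 2).
For "gvxfivsrretrv" the result is "rvgvxfivsrret".

rvgvxfivsrret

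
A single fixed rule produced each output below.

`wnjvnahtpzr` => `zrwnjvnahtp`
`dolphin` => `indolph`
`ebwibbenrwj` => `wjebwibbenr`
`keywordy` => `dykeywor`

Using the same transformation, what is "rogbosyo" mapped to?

yorogbos

Looking at the pairs, the operation is to move the last 2 characters to the front (rotate right by 2).
Applying that to "rogbosyo" gives "yorogbos".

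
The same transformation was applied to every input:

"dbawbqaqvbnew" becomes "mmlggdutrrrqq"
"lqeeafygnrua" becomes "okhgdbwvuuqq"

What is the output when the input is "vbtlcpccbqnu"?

In each case the input is transformed by: sort the characters into reverse alphabetical order, then shift every letter 10 places backward in the alphabet (wrapping around).
"vbtlcpccbqnu" → "vutqpnlcccbb" → "lkjgfdbsssrr".

lkjgfdbsssrr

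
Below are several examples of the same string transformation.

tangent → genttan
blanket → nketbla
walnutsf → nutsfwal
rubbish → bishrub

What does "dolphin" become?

phindol

In each case the input is transformed by: move the first 3 characters to the end (rotate left by 3).
On "dolphin" that produces "phindol".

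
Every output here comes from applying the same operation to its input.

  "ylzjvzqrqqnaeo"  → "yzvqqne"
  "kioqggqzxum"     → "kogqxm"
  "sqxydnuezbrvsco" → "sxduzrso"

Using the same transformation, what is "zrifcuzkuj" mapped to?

The pattern: keep every other character starting from the first (positions 1st, 3rd, 5th, ...).
Applying that to "zrifcuzkuj" gives "ziczu".

ziczu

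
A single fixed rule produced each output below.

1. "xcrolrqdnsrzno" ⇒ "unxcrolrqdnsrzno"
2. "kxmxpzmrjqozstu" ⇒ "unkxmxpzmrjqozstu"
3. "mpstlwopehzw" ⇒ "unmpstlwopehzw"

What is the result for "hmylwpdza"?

The transformation: prepend "un".
So "hmylwpdza" becomes "unhmylwpdza".

unhmylwpdza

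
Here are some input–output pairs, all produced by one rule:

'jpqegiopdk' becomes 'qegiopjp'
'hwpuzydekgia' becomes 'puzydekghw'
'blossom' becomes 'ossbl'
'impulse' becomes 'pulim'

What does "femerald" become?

The transformation: delete the last 2 characters, then move the first 2 characters to the end (rotate left by 2).
Working it through for "femerald": intermediate "femera", final "merafe".

merafe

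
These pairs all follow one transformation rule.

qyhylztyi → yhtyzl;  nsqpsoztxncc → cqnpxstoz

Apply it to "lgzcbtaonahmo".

Each output is the input with this applied: take characters alternately from the front and the back (1st, last, 2nd, 2nd-last, ...), then delete the first 3 characters.
Applying that to "lgzcbtaonahmo" gives "mzhcabntoa".

mzhcabntoa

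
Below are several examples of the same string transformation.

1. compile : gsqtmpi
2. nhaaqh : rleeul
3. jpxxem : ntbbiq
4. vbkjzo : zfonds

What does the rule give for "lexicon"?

In each case the input is transformed by: shift every letter 4 places forward in the alphabet (wrapping around).
"lexicon" → "pibmgsr".

pibmgsr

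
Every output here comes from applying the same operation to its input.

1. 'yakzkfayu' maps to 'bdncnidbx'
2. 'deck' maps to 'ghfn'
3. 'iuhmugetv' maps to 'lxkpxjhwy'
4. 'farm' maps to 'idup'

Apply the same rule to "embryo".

hpeubr

Looking at the pairs, the operation is to shift every letter 3 places forward in the alphabet (wrapping around).
On "embryo" that produces "hpeubr".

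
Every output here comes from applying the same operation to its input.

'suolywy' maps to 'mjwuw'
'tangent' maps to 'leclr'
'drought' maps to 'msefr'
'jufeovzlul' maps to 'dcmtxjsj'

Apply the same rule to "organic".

eylga

The rule is to delete the first 2 characters, then shift every letter 2 places backward in the alphabet (wrapping around).
On "organic" that produces "eylga".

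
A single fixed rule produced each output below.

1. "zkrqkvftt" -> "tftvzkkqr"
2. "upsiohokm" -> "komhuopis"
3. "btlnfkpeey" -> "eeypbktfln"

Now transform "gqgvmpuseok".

The transformation: move the last 2 characters to the front (rotate right by 2), then take characters alternately from the front and the back (1st, last, 2nd, 2nd-last, ...).
"gqgvmpuseok" → "okgqgvmpuse" → "oeksguqpgmv".

oeksguqpgmv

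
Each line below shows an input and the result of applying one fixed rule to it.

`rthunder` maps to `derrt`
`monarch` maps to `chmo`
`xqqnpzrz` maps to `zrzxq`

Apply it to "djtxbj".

jdj

What's happening: move the first 2 characters to the end (rotate left by 2), then delete the first 3 characters.
"djtxbj" → "txbjdj" → "jdj".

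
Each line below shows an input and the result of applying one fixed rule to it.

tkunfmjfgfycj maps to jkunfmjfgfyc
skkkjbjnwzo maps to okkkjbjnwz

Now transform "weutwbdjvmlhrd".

deutwbdjvmlhr

Looking at the pairs, the operation is to delete the first character, then move the last character to the front.
For "weutwbdjvmlhrd", step one produces "eutwbdjvmlhrd"; step two turns that into "deutwbdjvmlhr".
(Check on "skkkjbjnwzo": → "kkkjbjnwzo" → "okkkjbjnwz" ✓)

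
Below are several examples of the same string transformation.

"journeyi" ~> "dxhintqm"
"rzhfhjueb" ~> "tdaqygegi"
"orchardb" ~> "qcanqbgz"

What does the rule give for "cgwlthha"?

ggzbfvks

Each output is the input with this applied: shift every letter 1 place backward in the alphabet (wrapping around), then move the last 3 characters to the front (rotate right by 3).
For "cgwlthha", step one produces "bfvksggz"; step two turns that into "ggzbfvks".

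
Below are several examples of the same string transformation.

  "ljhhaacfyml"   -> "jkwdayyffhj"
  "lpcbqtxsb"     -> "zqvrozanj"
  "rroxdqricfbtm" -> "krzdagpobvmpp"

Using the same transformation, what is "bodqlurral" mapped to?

Looking at the pairs, the operation is to reverse the string, then shift every letter 2 places backward in the alphabet (wrapping around).
Starting from "bodqlurral": after the first operation, "larrulqdob"; after the second, "jyppsjobmz".

jyppsjobmz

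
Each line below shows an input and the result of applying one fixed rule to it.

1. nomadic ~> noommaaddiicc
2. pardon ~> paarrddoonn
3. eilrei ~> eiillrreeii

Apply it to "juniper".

juunniippeerr

The rule is to double every character, then delete the first character.
For "juniper", step one produces "jjuunniippeerr"; step two turns that into "juunniippeerr".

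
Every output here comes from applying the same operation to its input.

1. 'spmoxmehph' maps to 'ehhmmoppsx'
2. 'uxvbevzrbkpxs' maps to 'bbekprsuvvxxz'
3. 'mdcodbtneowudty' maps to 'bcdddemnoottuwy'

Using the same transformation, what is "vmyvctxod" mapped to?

In each case the input is transformed by: sort the characters into alphabetical order.
Applying that to "vmyvctxod" gives "cdmotvvxy".

cdmotvvxy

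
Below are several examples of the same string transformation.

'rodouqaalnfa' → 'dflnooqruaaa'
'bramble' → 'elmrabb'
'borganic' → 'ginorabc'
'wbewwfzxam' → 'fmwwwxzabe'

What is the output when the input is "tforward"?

orrtwadf

The pattern: sort the characters into alphabetical order, then move the first 3 characters to the end (rotate left by 3).
For "tforward", step one produces "adforrtw"; step two turns that into "orrtwadf".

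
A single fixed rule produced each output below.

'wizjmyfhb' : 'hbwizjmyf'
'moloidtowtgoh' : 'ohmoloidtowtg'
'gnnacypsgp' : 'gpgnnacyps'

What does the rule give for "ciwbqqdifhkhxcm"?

In each case the input is transformed by: move the last 2 characters to the front (rotate right by 2).
So "ciwbqqdifhkhxcm" becomes "cmciwbqqdifhkhx".

cmciwbqqdifhkhx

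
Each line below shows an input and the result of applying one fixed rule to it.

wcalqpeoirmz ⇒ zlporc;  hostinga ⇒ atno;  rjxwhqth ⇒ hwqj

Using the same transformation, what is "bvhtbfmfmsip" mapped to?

In each case the input is transformed by: keep every other character starting from the second (positions 2nd, 4th, 6th, ...), then swap the first and last characters.
"bvhtbfmfmsip" → "vtffsp" → "ptffsv".
(Check on "wcalqpeoirmz": → "clporz" → "zlporc" ✓)

ptffsv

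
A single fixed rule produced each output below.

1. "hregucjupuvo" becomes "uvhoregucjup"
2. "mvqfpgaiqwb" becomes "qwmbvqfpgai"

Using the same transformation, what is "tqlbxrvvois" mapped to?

oitsqlbxrvv

Looking at the pairs, the operation is to swap the first and last characters, then move the last 3 characters to the front (rotate right by 3).
"tqlbxrvvois" → "oitsqlbxrvv".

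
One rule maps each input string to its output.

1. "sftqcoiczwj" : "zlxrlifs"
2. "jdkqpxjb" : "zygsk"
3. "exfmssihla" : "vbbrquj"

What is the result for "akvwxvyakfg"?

fgehjtop

In each case the input is transformed by: delete the first 3 characters, then shift every letter 9 places forward in the alphabet (wrapping around).
"akvwxvyakfg" → "wxvyakfg" → "fgehjtop".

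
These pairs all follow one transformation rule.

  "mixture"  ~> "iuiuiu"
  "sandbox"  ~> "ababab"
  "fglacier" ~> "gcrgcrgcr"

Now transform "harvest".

aeaeae

What's happening: keep one character in every 3, starting at position 2 (positions 2nd, 5th, 8th, ...), then write the whole string 3 times in a row.
For "harvest" the result is "aeaeae".
(Check on "mixture": → "iu" → "iuiuiu" ✓)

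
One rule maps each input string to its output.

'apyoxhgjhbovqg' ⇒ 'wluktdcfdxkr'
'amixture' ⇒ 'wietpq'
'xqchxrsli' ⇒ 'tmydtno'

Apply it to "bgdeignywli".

xczaecjus

Each output is the input with this applied: delete the last 2 characters, then shift every letter 4 places backward in the alphabet (wrapping around).
Working it through for "bgdeignywli": intermediate "bgdeignyw", final "xczaecjus".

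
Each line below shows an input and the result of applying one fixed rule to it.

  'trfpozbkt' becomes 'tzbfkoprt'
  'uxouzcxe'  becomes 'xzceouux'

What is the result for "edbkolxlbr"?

In each case the input is transformed by: sort the characters into alphabetical order, then move the last 2 characters to the front (rotate right by 2).
So "edbkolxlbr" becomes "rxbbdekllo".

rxbbdekllo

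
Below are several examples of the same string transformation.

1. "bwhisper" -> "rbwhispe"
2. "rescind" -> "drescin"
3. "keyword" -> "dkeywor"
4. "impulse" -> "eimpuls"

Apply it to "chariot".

The transformation: move the last character to the front.
Doing the same to "chariot": "tchario".

tchario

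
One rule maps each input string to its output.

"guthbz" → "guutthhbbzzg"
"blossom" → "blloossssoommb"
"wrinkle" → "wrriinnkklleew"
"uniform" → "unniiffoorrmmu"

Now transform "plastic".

pllaassttiiccp

What's happening: double every character, then move the first character to the end.
For "plastic", step one produces "ppllaassttiicc"; step two turns that into "pllaassttiiccp".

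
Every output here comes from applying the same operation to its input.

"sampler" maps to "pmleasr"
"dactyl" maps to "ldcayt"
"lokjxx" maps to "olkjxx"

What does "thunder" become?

Looking at the pairs, the operation is to sort the characters into reverse alphabetical order, then move the first 2 characters to the end (rotate left by 2).
Starting from "thunder": after the first operation, "utrnhed"; after the second, "rnhedut".

rnhedut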